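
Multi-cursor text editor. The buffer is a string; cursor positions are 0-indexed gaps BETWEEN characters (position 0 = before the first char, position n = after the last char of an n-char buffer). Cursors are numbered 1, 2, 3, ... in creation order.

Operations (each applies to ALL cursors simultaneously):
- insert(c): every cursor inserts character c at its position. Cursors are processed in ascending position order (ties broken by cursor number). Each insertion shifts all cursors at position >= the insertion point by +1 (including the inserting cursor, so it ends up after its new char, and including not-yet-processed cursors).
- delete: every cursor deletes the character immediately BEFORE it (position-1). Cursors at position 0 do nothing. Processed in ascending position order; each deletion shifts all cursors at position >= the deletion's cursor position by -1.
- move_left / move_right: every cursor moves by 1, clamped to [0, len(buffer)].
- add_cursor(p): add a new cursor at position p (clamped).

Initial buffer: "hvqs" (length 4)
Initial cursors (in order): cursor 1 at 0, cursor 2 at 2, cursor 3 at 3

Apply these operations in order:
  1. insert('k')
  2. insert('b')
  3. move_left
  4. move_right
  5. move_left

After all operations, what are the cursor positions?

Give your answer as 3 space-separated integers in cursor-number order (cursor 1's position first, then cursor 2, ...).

After op 1 (insert('k')): buffer="khvkqks" (len 7), cursors c1@1 c2@4 c3@6, authorship 1..2.3.
After op 2 (insert('b')): buffer="kbhvkbqkbs" (len 10), cursors c1@2 c2@6 c3@9, authorship 11..22.33.
After op 3 (move_left): buffer="kbhvkbqkbs" (len 10), cursors c1@1 c2@5 c3@8, authorship 11..22.33.
After op 4 (move_right): buffer="kbhvkbqkbs" (len 10), cursors c1@2 c2@6 c3@9, authorship 11..22.33.
After op 5 (move_left): buffer="kbhvkbqkbs" (len 10), cursors c1@1 c2@5 c3@8, authorship 11..22.33.

Answer: 1 5 8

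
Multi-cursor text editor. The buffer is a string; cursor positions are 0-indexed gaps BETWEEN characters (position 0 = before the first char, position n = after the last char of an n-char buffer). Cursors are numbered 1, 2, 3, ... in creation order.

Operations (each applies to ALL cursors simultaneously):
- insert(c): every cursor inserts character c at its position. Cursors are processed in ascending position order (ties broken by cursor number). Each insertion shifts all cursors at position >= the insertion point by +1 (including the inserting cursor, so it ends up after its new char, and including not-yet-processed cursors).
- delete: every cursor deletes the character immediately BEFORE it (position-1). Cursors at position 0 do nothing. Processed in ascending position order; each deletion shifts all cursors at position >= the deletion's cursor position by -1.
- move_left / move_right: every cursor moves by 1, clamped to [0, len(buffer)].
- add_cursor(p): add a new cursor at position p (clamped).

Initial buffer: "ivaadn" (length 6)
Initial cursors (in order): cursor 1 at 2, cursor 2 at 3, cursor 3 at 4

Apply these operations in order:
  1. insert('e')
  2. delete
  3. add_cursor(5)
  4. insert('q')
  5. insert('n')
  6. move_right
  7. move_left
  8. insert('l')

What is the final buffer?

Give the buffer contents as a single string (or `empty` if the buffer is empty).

Answer: ivqnlaqnlaqnldqnln

Derivation:
After op 1 (insert('e')): buffer="iveaeaedn" (len 9), cursors c1@3 c2@5 c3@7, authorship ..1.2.3..
After op 2 (delete): buffer="ivaadn" (len 6), cursors c1@2 c2@3 c3@4, authorship ......
After op 3 (add_cursor(5)): buffer="ivaadn" (len 6), cursors c1@2 c2@3 c3@4 c4@5, authorship ......
After op 4 (insert('q')): buffer="ivqaqaqdqn" (len 10), cursors c1@3 c2@5 c3@7 c4@9, authorship ..1.2.3.4.
After op 5 (insert('n')): buffer="ivqnaqnaqndqnn" (len 14), cursors c1@4 c2@7 c3@10 c4@13, authorship ..11.22.33.44.
After op 6 (move_right): buffer="ivqnaqnaqndqnn" (len 14), cursors c1@5 c2@8 c3@11 c4@14, authorship ..11.22.33.44.
After op 7 (move_left): buffer="ivqnaqnaqndqnn" (len 14), cursors c1@4 c2@7 c3@10 c4@13, authorship ..11.22.33.44.
After op 8 (insert('l')): buffer="ivqnlaqnlaqnldqnln" (len 18), cursors c1@5 c2@9 c3@13 c4@17, authorship ..111.222.333.444.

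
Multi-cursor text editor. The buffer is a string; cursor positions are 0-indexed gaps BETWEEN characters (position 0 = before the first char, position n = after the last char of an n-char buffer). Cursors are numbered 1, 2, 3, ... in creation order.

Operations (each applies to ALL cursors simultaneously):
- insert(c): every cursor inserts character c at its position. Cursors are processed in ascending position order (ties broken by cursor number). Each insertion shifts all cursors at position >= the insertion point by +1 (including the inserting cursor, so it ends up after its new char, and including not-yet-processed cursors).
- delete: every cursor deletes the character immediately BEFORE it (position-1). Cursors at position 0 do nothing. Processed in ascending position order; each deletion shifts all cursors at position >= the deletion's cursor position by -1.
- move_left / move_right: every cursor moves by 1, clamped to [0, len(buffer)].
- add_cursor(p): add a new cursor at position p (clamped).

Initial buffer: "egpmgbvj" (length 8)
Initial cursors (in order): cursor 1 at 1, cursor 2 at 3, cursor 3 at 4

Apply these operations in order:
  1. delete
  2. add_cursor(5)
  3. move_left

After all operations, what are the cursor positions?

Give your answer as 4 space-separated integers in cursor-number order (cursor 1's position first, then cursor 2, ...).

After op 1 (delete): buffer="ggbvj" (len 5), cursors c1@0 c2@1 c3@1, authorship .....
After op 2 (add_cursor(5)): buffer="ggbvj" (len 5), cursors c1@0 c2@1 c3@1 c4@5, authorship .....
After op 3 (move_left): buffer="ggbvj" (len 5), cursors c1@0 c2@0 c3@0 c4@4, authorship .....

Answer: 0 0 0 4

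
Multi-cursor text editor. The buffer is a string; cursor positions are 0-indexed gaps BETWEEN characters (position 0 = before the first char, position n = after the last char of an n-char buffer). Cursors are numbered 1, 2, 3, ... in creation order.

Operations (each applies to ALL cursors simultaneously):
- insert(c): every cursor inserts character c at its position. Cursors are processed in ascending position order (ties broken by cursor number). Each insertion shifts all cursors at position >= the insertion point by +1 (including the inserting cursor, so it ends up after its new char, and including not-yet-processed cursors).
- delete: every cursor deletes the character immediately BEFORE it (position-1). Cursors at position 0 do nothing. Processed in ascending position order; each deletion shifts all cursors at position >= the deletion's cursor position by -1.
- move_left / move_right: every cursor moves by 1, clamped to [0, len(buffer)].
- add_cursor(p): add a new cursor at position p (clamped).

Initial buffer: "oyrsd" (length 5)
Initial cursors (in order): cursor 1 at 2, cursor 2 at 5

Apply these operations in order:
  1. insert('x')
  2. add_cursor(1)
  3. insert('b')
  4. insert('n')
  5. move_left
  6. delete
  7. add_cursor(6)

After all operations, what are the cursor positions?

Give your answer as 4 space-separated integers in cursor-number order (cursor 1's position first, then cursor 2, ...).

After op 1 (insert('x')): buffer="oyxrsdx" (len 7), cursors c1@3 c2@7, authorship ..1...2
After op 2 (add_cursor(1)): buffer="oyxrsdx" (len 7), cursors c3@1 c1@3 c2@7, authorship ..1...2
After op 3 (insert('b')): buffer="obyxbrsdxb" (len 10), cursors c3@2 c1@5 c2@10, authorship .3.11...22
After op 4 (insert('n')): buffer="obnyxbnrsdxbn" (len 13), cursors c3@3 c1@7 c2@13, authorship .33.111...222
After op 5 (move_left): buffer="obnyxbnrsdxbn" (len 13), cursors c3@2 c1@6 c2@12, authorship .33.111...222
After op 6 (delete): buffer="onyxnrsdxn" (len 10), cursors c3@1 c1@4 c2@9, authorship .3.11...22
After op 7 (add_cursor(6)): buffer="onyxnrsdxn" (len 10), cursors c3@1 c1@4 c4@6 c2@9, authorship .3.11...22

Answer: 4 9 1 6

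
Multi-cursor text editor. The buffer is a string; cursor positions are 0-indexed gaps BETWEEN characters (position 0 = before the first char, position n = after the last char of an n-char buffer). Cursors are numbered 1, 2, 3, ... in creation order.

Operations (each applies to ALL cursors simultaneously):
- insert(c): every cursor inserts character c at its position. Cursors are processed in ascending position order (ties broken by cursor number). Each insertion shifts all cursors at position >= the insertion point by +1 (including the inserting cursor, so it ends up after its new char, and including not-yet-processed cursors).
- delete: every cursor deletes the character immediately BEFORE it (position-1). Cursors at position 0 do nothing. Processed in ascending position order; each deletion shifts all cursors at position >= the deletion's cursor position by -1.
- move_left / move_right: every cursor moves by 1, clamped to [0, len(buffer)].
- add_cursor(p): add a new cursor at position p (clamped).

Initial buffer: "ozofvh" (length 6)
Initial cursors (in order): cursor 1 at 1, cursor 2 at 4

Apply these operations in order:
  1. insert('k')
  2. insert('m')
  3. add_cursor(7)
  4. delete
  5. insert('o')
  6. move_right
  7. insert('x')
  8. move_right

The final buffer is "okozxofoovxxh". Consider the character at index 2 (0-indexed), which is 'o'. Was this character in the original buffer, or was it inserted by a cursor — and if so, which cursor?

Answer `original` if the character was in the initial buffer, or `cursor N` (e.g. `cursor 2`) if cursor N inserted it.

After op 1 (insert('k')): buffer="okzofkvh" (len 8), cursors c1@2 c2@6, authorship .1...2..
After op 2 (insert('m')): buffer="okmzofkmvh" (len 10), cursors c1@3 c2@8, authorship .11...22..
After op 3 (add_cursor(7)): buffer="okmzofkmvh" (len 10), cursors c1@3 c3@7 c2@8, authorship .11...22..
After op 4 (delete): buffer="okzofvh" (len 7), cursors c1@2 c2@5 c3@5, authorship .1.....
After op 5 (insert('o')): buffer="okozofoovh" (len 10), cursors c1@3 c2@8 c3@8, authorship .11...23..
After op 6 (move_right): buffer="okozofoovh" (len 10), cursors c1@4 c2@9 c3@9, authorship .11...23..
After op 7 (insert('x')): buffer="okozxofoovxxh" (len 13), cursors c1@5 c2@12 c3@12, authorship .11.1..23.23.
After op 8 (move_right): buffer="okozxofoovxxh" (len 13), cursors c1@6 c2@13 c3@13, authorship .11.1..23.23.
Authorship (.=original, N=cursor N): . 1 1 . 1 . . 2 3 . 2 3 .
Index 2: author = 1

Answer: cursor 1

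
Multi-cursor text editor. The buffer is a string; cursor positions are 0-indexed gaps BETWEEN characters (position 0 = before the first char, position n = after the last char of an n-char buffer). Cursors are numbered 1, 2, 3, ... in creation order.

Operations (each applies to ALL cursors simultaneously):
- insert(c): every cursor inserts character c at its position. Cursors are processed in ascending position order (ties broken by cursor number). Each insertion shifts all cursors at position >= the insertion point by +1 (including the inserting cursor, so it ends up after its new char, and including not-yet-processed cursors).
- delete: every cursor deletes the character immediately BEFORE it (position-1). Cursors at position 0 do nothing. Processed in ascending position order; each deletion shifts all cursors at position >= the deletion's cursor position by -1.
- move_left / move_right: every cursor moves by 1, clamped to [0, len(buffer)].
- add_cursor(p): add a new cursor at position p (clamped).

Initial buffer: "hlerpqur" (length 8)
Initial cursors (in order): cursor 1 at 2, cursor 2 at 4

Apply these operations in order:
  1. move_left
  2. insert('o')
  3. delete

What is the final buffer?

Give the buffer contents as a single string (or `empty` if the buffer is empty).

After op 1 (move_left): buffer="hlerpqur" (len 8), cursors c1@1 c2@3, authorship ........
After op 2 (insert('o')): buffer="holeorpqur" (len 10), cursors c1@2 c2@5, authorship .1..2.....
After op 3 (delete): buffer="hlerpqur" (len 8), cursors c1@1 c2@3, authorship ........

Answer: hlerpqur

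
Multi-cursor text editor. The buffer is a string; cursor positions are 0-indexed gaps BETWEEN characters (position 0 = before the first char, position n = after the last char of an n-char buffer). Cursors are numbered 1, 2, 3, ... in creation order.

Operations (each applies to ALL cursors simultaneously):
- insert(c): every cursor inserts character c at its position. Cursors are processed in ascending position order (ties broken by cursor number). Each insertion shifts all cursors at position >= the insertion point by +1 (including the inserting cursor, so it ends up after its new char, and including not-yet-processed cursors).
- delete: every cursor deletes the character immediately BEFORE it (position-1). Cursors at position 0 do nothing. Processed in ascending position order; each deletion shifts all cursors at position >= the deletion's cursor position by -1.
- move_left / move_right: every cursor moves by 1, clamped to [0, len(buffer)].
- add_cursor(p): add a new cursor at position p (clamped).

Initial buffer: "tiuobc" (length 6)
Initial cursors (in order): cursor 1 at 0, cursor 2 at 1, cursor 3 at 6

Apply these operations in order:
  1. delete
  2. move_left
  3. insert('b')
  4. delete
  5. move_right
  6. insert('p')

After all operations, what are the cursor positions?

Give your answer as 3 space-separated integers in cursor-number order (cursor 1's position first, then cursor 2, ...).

After op 1 (delete): buffer="iuob" (len 4), cursors c1@0 c2@0 c3@4, authorship ....
After op 2 (move_left): buffer="iuob" (len 4), cursors c1@0 c2@0 c3@3, authorship ....
After op 3 (insert('b')): buffer="bbiuobb" (len 7), cursors c1@2 c2@2 c3@6, authorship 12...3.
After op 4 (delete): buffer="iuob" (len 4), cursors c1@0 c2@0 c3@3, authorship ....
After op 5 (move_right): buffer="iuob" (len 4), cursors c1@1 c2@1 c3@4, authorship ....
After op 6 (insert('p')): buffer="ippuobp" (len 7), cursors c1@3 c2@3 c3@7, authorship .12...3

Answer: 3 3 7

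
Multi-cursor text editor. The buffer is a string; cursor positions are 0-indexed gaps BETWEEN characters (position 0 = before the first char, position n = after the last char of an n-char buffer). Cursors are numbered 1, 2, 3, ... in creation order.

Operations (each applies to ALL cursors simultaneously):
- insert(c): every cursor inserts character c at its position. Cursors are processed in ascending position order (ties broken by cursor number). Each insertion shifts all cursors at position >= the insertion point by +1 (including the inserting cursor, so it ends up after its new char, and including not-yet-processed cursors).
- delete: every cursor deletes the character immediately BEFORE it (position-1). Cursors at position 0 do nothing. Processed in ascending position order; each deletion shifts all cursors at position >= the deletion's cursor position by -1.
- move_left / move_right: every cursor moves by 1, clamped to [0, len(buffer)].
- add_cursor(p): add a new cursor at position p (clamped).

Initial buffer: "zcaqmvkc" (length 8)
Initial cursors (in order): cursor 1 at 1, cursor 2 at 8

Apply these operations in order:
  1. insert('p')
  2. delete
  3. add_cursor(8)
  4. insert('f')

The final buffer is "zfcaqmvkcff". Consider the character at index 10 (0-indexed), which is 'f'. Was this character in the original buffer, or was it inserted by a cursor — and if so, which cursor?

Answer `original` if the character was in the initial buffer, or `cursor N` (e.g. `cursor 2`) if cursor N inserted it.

Answer: cursor 3

Derivation:
After op 1 (insert('p')): buffer="zpcaqmvkcp" (len 10), cursors c1@2 c2@10, authorship .1.......2
After op 2 (delete): buffer="zcaqmvkc" (len 8), cursors c1@1 c2@8, authorship ........
After op 3 (add_cursor(8)): buffer="zcaqmvkc" (len 8), cursors c1@1 c2@8 c3@8, authorship ........
After op 4 (insert('f')): buffer="zfcaqmvkcff" (len 11), cursors c1@2 c2@11 c3@11, authorship .1.......23
Authorship (.=original, N=cursor N): . 1 . . . . . . . 2 3
Index 10: author = 3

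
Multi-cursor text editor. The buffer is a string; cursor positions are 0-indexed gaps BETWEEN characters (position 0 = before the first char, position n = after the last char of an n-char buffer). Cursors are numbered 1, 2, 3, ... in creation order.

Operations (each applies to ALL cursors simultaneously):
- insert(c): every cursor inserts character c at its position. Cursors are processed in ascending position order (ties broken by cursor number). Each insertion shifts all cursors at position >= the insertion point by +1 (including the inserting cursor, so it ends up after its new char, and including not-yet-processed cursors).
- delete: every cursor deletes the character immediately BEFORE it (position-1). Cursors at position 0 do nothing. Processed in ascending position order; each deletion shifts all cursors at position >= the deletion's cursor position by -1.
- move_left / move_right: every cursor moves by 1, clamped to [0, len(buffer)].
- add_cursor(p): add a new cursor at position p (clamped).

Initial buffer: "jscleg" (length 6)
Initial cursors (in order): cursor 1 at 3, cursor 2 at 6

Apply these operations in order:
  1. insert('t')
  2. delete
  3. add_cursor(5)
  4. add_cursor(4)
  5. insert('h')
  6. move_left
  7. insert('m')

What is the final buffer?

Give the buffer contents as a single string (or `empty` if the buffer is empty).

Answer: jscmhlmhemhgmh

Derivation:
After op 1 (insert('t')): buffer="jsctlegt" (len 8), cursors c1@4 c2@8, authorship ...1...2
After op 2 (delete): buffer="jscleg" (len 6), cursors c1@3 c2@6, authorship ......
After op 3 (add_cursor(5)): buffer="jscleg" (len 6), cursors c1@3 c3@5 c2@6, authorship ......
After op 4 (add_cursor(4)): buffer="jscleg" (len 6), cursors c1@3 c4@4 c3@5 c2@6, authorship ......
After op 5 (insert('h')): buffer="jschlhehgh" (len 10), cursors c1@4 c4@6 c3@8 c2@10, authorship ...1.4.3.2
After op 6 (move_left): buffer="jschlhehgh" (len 10), cursors c1@3 c4@5 c3@7 c2@9, authorship ...1.4.3.2
After op 7 (insert('m')): buffer="jscmhlmhemhgmh" (len 14), cursors c1@4 c4@7 c3@10 c2@13, authorship ...11.44.33.22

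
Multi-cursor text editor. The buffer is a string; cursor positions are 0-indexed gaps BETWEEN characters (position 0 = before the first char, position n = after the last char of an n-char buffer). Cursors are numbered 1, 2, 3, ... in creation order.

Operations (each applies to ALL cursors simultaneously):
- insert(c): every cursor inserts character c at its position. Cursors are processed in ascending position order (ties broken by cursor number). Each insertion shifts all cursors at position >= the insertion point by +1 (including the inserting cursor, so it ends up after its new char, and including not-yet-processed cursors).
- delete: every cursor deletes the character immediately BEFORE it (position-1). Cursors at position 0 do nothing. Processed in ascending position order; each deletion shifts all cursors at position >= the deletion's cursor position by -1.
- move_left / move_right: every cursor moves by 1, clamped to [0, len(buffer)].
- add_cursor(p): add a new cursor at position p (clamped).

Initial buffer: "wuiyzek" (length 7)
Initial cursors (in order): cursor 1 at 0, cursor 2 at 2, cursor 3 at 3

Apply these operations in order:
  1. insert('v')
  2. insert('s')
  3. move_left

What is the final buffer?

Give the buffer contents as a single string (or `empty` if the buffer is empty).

After op 1 (insert('v')): buffer="vwuvivyzek" (len 10), cursors c1@1 c2@4 c3@6, authorship 1..2.3....
After op 2 (insert('s')): buffer="vswuvsivsyzek" (len 13), cursors c1@2 c2@6 c3@9, authorship 11..22.33....
After op 3 (move_left): buffer="vswuvsivsyzek" (len 13), cursors c1@1 c2@5 c3@8, authorship 11..22.33....

Answer: vswuvsivsyzek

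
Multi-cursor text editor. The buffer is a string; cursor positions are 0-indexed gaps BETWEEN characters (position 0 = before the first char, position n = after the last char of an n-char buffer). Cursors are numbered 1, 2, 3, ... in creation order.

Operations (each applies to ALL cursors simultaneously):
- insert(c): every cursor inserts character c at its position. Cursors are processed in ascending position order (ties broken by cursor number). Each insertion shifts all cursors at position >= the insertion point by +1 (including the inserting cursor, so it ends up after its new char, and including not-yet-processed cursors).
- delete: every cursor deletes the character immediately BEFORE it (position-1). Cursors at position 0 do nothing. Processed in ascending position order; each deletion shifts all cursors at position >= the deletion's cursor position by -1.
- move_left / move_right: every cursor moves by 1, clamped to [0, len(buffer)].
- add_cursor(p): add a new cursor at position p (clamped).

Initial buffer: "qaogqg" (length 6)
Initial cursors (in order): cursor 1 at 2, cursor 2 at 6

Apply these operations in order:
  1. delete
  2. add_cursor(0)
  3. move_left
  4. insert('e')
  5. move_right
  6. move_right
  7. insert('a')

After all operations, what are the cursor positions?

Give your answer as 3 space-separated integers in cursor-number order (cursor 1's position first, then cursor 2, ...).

After op 1 (delete): buffer="qogq" (len 4), cursors c1@1 c2@4, authorship ....
After op 2 (add_cursor(0)): buffer="qogq" (len 4), cursors c3@0 c1@1 c2@4, authorship ....
After op 3 (move_left): buffer="qogq" (len 4), cursors c1@0 c3@0 c2@3, authorship ....
After op 4 (insert('e')): buffer="eeqogeq" (len 7), cursors c1@2 c3@2 c2@6, authorship 13...2.
After op 5 (move_right): buffer="eeqogeq" (len 7), cursors c1@3 c3@3 c2@7, authorship 13...2.
After op 6 (move_right): buffer="eeqogeq" (len 7), cursors c1@4 c3@4 c2@7, authorship 13...2.
After op 7 (insert('a')): buffer="eeqoaageqa" (len 10), cursors c1@6 c3@6 c2@10, authorship 13..13.2.2

Answer: 6 10 6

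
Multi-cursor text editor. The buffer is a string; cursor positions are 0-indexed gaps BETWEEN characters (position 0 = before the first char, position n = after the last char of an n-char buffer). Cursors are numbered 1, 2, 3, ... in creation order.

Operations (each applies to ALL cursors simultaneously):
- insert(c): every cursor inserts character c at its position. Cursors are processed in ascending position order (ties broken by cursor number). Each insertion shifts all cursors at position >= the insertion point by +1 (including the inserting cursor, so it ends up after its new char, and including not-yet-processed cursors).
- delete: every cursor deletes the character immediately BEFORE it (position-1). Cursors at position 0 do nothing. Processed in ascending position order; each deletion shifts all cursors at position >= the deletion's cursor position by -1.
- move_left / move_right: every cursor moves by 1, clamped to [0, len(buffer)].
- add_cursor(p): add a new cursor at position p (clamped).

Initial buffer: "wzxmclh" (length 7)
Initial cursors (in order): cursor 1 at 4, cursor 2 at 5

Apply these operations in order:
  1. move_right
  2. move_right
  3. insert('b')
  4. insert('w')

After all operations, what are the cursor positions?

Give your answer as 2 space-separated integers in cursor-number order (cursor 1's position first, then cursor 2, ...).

Answer: 8 11

Derivation:
After op 1 (move_right): buffer="wzxmclh" (len 7), cursors c1@5 c2@6, authorship .......
After op 2 (move_right): buffer="wzxmclh" (len 7), cursors c1@6 c2@7, authorship .......
After op 3 (insert('b')): buffer="wzxmclbhb" (len 9), cursors c1@7 c2@9, authorship ......1.2
After op 4 (insert('w')): buffer="wzxmclbwhbw" (len 11), cursors c1@8 c2@11, authorship ......11.22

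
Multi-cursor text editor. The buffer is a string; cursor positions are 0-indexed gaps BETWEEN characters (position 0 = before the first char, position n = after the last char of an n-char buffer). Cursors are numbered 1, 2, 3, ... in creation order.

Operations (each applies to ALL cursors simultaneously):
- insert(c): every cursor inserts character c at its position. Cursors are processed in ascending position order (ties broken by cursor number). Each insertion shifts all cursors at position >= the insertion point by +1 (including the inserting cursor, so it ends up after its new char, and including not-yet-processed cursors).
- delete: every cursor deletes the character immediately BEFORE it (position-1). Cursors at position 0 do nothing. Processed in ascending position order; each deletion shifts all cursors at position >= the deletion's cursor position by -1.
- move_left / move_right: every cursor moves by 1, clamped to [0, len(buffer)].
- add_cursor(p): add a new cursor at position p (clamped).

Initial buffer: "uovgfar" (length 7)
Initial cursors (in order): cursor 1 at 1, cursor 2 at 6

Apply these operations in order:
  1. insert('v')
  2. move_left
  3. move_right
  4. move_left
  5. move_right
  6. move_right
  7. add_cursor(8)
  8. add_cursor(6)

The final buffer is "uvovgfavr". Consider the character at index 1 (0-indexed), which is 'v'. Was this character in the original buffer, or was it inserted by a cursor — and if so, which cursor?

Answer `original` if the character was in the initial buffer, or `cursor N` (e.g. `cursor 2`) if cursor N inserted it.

Answer: cursor 1

Derivation:
After op 1 (insert('v')): buffer="uvovgfavr" (len 9), cursors c1@2 c2@8, authorship .1.....2.
After op 2 (move_left): buffer="uvovgfavr" (len 9), cursors c1@1 c2@7, authorship .1.....2.
After op 3 (move_right): buffer="uvovgfavr" (len 9), cursors c1@2 c2@8, authorship .1.....2.
After op 4 (move_left): buffer="uvovgfavr" (len 9), cursors c1@1 c2@7, authorship .1.....2.
After op 5 (move_right): buffer="uvovgfavr" (len 9), cursors c1@2 c2@8, authorship .1.....2.
After op 6 (move_right): buffer="uvovgfavr" (len 9), cursors c1@3 c2@9, authorship .1.....2.
After op 7 (add_cursor(8)): buffer="uvovgfavr" (len 9), cursors c1@3 c3@8 c2@9, authorship .1.....2.
After op 8 (add_cursor(6)): buffer="uvovgfavr" (len 9), cursors c1@3 c4@6 c3@8 c2@9, authorship .1.....2.
Authorship (.=original, N=cursor N): . 1 . . . . . 2 .
Index 1: author = 1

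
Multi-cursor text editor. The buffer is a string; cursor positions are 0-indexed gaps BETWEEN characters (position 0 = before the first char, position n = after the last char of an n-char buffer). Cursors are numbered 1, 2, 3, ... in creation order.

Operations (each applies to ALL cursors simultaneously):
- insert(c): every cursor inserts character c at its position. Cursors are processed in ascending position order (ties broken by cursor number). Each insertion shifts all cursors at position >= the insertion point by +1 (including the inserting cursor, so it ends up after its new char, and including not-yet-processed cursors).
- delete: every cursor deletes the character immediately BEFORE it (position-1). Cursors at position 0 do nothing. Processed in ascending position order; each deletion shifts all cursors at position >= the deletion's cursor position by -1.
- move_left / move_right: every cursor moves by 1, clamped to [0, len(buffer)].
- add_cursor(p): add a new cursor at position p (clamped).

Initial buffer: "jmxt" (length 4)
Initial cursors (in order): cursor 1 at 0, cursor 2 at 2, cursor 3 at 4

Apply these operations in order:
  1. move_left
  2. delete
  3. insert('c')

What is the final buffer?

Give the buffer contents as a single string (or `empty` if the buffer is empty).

Answer: ccmct

Derivation:
After op 1 (move_left): buffer="jmxt" (len 4), cursors c1@0 c2@1 c3@3, authorship ....
After op 2 (delete): buffer="mt" (len 2), cursors c1@0 c2@0 c3@1, authorship ..
After op 3 (insert('c')): buffer="ccmct" (len 5), cursors c1@2 c2@2 c3@4, authorship 12.3.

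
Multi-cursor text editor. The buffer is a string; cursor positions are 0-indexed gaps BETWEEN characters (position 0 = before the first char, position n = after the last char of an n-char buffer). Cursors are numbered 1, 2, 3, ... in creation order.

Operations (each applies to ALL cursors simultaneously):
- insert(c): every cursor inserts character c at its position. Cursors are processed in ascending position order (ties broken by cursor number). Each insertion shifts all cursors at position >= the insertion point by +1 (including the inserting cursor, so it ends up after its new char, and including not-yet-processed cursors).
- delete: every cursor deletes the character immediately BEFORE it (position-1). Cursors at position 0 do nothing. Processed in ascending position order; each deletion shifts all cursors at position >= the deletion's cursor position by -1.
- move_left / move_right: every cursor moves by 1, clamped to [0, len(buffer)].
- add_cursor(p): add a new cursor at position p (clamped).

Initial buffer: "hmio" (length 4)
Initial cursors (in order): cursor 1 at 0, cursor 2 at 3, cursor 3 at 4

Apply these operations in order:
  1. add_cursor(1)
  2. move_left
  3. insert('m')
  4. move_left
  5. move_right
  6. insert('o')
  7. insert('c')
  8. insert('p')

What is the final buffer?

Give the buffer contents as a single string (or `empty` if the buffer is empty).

Answer: mmooccpphmmocpimocpo

Derivation:
After op 1 (add_cursor(1)): buffer="hmio" (len 4), cursors c1@0 c4@1 c2@3 c3@4, authorship ....
After op 2 (move_left): buffer="hmio" (len 4), cursors c1@0 c4@0 c2@2 c3@3, authorship ....
After op 3 (insert('m')): buffer="mmhmmimo" (len 8), cursors c1@2 c4@2 c2@5 c3@7, authorship 14..2.3.
After op 4 (move_left): buffer="mmhmmimo" (len 8), cursors c1@1 c4@1 c2@4 c3@6, authorship 14..2.3.
After op 5 (move_right): buffer="mmhmmimo" (len 8), cursors c1@2 c4@2 c2@5 c3@7, authorship 14..2.3.
After op 6 (insert('o')): buffer="mmoohmmoimoo" (len 12), cursors c1@4 c4@4 c2@8 c3@11, authorship 1414..22.33.
After op 7 (insert('c')): buffer="mmoocchmmocimoco" (len 16), cursors c1@6 c4@6 c2@11 c3@15, authorship 141414..222.333.
After op 8 (insert('p')): buffer="mmooccpphmmocpimocpo" (len 20), cursors c1@8 c4@8 c2@14 c3@19, authorship 14141414..2222.3333.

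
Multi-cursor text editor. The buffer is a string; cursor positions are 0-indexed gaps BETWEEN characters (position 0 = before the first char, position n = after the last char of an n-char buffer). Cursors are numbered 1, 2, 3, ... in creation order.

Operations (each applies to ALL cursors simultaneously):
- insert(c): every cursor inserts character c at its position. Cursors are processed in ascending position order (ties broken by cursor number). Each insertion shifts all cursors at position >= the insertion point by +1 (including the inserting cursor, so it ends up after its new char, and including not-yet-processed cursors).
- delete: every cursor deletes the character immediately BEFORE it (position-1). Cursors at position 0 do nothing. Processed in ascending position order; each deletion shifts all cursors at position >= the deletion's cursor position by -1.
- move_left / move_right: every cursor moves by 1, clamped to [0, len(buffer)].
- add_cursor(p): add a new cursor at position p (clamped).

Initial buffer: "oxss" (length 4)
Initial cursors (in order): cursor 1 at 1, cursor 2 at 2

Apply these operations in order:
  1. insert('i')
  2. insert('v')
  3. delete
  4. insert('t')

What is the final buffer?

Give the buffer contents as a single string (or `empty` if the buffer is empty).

After op 1 (insert('i')): buffer="oixiss" (len 6), cursors c1@2 c2@4, authorship .1.2..
After op 2 (insert('v')): buffer="oivxivss" (len 8), cursors c1@3 c2@6, authorship .11.22..
After op 3 (delete): buffer="oixiss" (len 6), cursors c1@2 c2@4, authorship .1.2..
After op 4 (insert('t')): buffer="oitxitss" (len 8), cursors c1@3 c2@6, authorship .11.22..

Answer: oitxitss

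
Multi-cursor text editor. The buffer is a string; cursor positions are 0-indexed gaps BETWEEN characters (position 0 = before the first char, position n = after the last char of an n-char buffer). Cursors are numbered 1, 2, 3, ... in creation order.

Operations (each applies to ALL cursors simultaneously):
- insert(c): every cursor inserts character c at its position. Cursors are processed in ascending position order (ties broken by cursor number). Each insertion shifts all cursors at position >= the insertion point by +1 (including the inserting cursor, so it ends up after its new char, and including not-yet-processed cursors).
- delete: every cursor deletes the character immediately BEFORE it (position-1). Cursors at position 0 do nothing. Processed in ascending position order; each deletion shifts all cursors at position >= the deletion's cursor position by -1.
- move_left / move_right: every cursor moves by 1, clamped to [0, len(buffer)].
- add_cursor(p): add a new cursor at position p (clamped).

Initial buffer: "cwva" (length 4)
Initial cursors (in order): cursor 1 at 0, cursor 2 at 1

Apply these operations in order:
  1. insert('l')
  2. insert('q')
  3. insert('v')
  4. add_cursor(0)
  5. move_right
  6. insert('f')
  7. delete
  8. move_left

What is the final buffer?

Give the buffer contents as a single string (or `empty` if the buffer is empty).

Answer: lqvclqvwva

Derivation:
After op 1 (insert('l')): buffer="lclwva" (len 6), cursors c1@1 c2@3, authorship 1.2...
After op 2 (insert('q')): buffer="lqclqwva" (len 8), cursors c1@2 c2@5, authorship 11.22...
After op 3 (insert('v')): buffer="lqvclqvwva" (len 10), cursors c1@3 c2@7, authorship 111.222...
After op 4 (add_cursor(0)): buffer="lqvclqvwva" (len 10), cursors c3@0 c1@3 c2@7, authorship 111.222...
After op 5 (move_right): buffer="lqvclqvwva" (len 10), cursors c3@1 c1@4 c2@8, authorship 111.222...
After op 6 (insert('f')): buffer="lfqvcflqvwfva" (len 13), cursors c3@2 c1@6 c2@11, authorship 1311.1222.2..
After op 7 (delete): buffer="lqvclqvwva" (len 10), cursors c3@1 c1@4 c2@8, authorship 111.222...
After op 8 (move_left): buffer="lqvclqvwva" (len 10), cursors c3@0 c1@3 c2@7, authorship 111.222...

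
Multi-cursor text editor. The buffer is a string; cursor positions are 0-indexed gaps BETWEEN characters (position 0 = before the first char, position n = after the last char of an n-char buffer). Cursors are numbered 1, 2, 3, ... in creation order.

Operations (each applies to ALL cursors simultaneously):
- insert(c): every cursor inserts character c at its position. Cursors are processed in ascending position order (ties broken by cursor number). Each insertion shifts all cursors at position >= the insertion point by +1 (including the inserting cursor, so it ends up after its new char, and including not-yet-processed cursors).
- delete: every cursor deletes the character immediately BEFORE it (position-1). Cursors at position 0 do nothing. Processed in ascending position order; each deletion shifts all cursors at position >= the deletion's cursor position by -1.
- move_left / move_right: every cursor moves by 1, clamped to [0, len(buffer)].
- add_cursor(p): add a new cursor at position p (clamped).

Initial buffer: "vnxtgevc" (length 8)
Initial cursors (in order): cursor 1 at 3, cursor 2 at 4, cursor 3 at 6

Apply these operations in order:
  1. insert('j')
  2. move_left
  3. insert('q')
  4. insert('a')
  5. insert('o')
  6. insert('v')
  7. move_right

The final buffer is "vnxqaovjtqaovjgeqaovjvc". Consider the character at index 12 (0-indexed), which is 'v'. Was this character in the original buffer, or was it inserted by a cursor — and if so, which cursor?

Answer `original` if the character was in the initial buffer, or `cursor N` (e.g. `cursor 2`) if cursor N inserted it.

After op 1 (insert('j')): buffer="vnxjtjgejvc" (len 11), cursors c1@4 c2@6 c3@9, authorship ...1.2..3..
After op 2 (move_left): buffer="vnxjtjgejvc" (len 11), cursors c1@3 c2@5 c3@8, authorship ...1.2..3..
After op 3 (insert('q')): buffer="vnxqjtqjgeqjvc" (len 14), cursors c1@4 c2@7 c3@11, authorship ...11.22..33..
After op 4 (insert('a')): buffer="vnxqajtqajgeqajvc" (len 17), cursors c1@5 c2@9 c3@14, authorship ...111.222..333..
After op 5 (insert('o')): buffer="vnxqaojtqaojgeqaojvc" (len 20), cursors c1@6 c2@11 c3@17, authorship ...1111.2222..3333..
After op 6 (insert('v')): buffer="vnxqaovjtqaovjgeqaovjvc" (len 23), cursors c1@7 c2@13 c3@20, authorship ...11111.22222..33333..
After op 7 (move_right): buffer="vnxqaovjtqaovjgeqaovjvc" (len 23), cursors c1@8 c2@14 c3@21, authorship ...11111.22222..33333..
Authorship (.=original, N=cursor N): . . . 1 1 1 1 1 . 2 2 2 2 2 . . 3 3 3 3 3 . .
Index 12: author = 2

Answer: cursor 2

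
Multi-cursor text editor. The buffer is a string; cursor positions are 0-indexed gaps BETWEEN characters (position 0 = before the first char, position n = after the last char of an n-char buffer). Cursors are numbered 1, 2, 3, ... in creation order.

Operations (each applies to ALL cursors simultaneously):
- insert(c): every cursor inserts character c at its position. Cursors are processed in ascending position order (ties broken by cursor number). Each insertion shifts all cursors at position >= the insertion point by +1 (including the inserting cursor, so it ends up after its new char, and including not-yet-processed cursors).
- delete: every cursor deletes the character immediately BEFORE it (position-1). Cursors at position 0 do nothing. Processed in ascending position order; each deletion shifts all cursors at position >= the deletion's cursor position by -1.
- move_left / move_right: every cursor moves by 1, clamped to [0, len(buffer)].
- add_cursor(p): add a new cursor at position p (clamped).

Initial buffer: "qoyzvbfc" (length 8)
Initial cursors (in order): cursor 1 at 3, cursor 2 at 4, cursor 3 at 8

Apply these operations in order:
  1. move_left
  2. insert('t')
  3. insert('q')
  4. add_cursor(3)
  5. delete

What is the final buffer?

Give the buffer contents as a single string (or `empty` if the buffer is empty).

After op 1 (move_left): buffer="qoyzvbfc" (len 8), cursors c1@2 c2@3 c3@7, authorship ........
After op 2 (insert('t')): buffer="qotytzvbftc" (len 11), cursors c1@3 c2@5 c3@10, authorship ..1.2....3.
After op 3 (insert('q')): buffer="qotqytqzvbftqc" (len 14), cursors c1@4 c2@7 c3@13, authorship ..11.22....33.
After op 4 (add_cursor(3)): buffer="qotqytqzvbftqc" (len 14), cursors c4@3 c1@4 c2@7 c3@13, authorship ..11.22....33.
After op 5 (delete): buffer="qoytzvbftc" (len 10), cursors c1@2 c4@2 c2@4 c3@9, authorship ...2....3.

Answer: qoytzvbftc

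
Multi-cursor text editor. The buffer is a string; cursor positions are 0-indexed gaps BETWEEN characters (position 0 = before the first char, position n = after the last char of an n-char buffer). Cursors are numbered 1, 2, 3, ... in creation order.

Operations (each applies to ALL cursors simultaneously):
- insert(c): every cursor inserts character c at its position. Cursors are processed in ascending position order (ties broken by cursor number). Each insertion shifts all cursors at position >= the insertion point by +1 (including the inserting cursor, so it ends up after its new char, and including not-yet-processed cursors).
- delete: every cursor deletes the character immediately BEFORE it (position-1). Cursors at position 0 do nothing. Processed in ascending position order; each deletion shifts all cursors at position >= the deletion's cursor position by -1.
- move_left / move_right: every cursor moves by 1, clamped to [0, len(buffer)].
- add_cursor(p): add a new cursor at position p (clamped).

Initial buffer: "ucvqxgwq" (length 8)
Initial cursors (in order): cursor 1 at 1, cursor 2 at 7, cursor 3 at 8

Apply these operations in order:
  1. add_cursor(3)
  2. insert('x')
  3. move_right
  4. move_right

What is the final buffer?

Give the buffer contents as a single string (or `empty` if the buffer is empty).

Answer: uxcvxqxgwxqx

Derivation:
After op 1 (add_cursor(3)): buffer="ucvqxgwq" (len 8), cursors c1@1 c4@3 c2@7 c3@8, authorship ........
After op 2 (insert('x')): buffer="uxcvxqxgwxqx" (len 12), cursors c1@2 c4@5 c2@10 c3@12, authorship .1..4....2.3
After op 3 (move_right): buffer="uxcvxqxgwxqx" (len 12), cursors c1@3 c4@6 c2@11 c3@12, authorship .1..4....2.3
After op 4 (move_right): buffer="uxcvxqxgwxqx" (len 12), cursors c1@4 c4@7 c2@12 c3@12, authorship .1..4....2.3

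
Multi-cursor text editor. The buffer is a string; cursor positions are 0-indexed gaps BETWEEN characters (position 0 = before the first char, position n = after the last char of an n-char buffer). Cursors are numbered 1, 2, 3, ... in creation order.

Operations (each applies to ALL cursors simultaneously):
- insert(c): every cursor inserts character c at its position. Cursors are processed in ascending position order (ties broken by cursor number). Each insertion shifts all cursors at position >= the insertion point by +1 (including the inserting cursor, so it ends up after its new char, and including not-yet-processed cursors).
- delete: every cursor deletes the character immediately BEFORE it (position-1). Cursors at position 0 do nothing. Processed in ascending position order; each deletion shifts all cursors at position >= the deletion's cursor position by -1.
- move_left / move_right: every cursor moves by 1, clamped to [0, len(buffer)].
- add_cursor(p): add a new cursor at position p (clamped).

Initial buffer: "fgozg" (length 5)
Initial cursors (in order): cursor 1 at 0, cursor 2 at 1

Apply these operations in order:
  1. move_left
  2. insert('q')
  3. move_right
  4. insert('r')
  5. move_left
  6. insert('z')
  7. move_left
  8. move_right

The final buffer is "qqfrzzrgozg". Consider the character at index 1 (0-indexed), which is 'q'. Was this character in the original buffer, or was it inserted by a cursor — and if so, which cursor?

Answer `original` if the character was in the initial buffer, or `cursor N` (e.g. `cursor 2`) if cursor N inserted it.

Answer: cursor 2

Derivation:
After op 1 (move_left): buffer="fgozg" (len 5), cursors c1@0 c2@0, authorship .....
After op 2 (insert('q')): buffer="qqfgozg" (len 7), cursors c1@2 c2@2, authorship 12.....
After op 3 (move_right): buffer="qqfgozg" (len 7), cursors c1@3 c2@3, authorship 12.....
After op 4 (insert('r')): buffer="qqfrrgozg" (len 9), cursors c1@5 c2@5, authorship 12.12....
After op 5 (move_left): buffer="qqfrrgozg" (len 9), cursors c1@4 c2@4, authorship 12.12....
After op 6 (insert('z')): buffer="qqfrzzrgozg" (len 11), cursors c1@6 c2@6, authorship 12.1122....
After op 7 (move_left): buffer="qqfrzzrgozg" (len 11), cursors c1@5 c2@5, authorship 12.1122....
After op 8 (move_right): buffer="qqfrzzrgozg" (len 11), cursors c1@6 c2@6, authorship 12.1122....
Authorship (.=original, N=cursor N): 1 2 . 1 1 2 2 . . . .
Index 1: author = 2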